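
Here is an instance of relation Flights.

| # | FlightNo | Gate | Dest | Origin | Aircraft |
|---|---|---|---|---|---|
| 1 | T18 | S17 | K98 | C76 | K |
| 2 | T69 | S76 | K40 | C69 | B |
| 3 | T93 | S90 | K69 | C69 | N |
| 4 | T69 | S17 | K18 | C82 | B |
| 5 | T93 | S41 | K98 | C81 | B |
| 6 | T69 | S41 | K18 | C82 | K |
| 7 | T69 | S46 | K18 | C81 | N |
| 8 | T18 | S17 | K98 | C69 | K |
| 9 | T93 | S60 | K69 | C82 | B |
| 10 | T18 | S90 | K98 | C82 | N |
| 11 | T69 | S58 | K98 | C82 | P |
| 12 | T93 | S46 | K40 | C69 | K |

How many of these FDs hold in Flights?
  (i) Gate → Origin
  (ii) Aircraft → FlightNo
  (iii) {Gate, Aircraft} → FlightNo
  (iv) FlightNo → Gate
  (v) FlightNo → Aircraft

(i) Gate → Origin: Gate=S17: rows 1, 4, 8 → Origin takes values {C76, C82, C69} — violation; Gate=S90: rows 3, 10 → Origin takes values {C69, C82} — violation; Gate=S41: rows 5, 6 → Origin takes values {C81, C82} — violation; Gate=S46: rows 7, 12 → Origin takes values {C81, C69} — violation — fails.
(ii) Aircraft → FlightNo: Aircraft=K: rows 1, 6, 8, 12 → FlightNo takes values {T18, T69, T93} — violation; Aircraft=B: rows 2, 4, 5, 9 → FlightNo takes values {T69, T93} — violation; Aircraft=N: rows 3, 7, 10 → FlightNo takes values {T93, T69, T18} — violation — fails.
(iii) {Gate, Aircraft} → FlightNo: (Gate=S90, Aircraft=N): rows 3, 10 → FlightNo takes values {T93, T18} — violation — fails.
(iv) FlightNo → Gate: FlightNo=T18: rows 1, 8, 10 → Gate takes values {S17, S90} — violation; FlightNo=T69: rows 2, 4, 6, 7, 11 → Gate takes values {S76, S17, S41, S46, S58} — violation; FlightNo=T93: rows 3, 5, 9, 12 → Gate takes values {S90, S41, S60, S46} — violation — fails.
(v) FlightNo → Aircraft: FlightNo=T18: rows 1, 8, 10 → Aircraft takes values {K, N} — violation; FlightNo=T69: rows 2, 4, 6, 7, 11 → Aircraft takes values {B, K, N, P} — violation; FlightNo=T93: rows 3, 5, 9, 12 → Aircraft takes values {N, B, K} — violation — fails.
None of the 5 dependencies hold.

0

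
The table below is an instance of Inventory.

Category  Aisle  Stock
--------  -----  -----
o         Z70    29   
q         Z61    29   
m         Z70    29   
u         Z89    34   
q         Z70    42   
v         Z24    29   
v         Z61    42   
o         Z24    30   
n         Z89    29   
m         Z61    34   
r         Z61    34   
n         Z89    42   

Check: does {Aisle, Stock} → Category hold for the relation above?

(Aisle=Z70, Stock=29): 2 rows → Category takes values {o, m} — violation
(Aisle=Z61, Stock=29): 1 row → Category = q ✓
(Aisle=Z89, Stock=34): 1 row → Category = u ✓
(Aisle=Z70, Stock=42): 1 row → Category = q ✓
(Aisle=Z24, Stock=29): 1 row → Category = v ✓
(Aisle=Z61, Stock=42): 1 row → Category = v ✓
(Aisle=Z24, Stock=30): 1 row → Category = o ✓
(Aisle=Z89, Stock=29): 1 row → Category = n ✓
(Aisle=Z61, Stock=34): 2 rows → Category takes values {m, r} — violation
(Aisle=Z89, Stock=42): 1 row → Category = n ✓
Two rows agree on {Aisle, Stock} but differ on Category, so {Aisle, Stock} → Category does not hold.

No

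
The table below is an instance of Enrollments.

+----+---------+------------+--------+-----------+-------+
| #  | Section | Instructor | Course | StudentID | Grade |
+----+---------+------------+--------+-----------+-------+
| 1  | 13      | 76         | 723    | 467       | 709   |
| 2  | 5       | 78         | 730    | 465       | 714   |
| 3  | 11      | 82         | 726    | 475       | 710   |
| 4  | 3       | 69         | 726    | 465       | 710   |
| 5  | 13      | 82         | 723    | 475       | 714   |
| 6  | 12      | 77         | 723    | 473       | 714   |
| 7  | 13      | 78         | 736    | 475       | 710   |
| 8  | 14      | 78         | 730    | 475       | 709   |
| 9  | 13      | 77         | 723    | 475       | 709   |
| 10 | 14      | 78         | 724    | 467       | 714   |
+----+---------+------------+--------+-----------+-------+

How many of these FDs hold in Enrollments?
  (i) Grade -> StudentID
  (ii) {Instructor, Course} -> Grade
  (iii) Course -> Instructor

0

(i) Grade -> StudentID: Grade=709: rows 1, 8, 9 → StudentID takes values {467, 475} — violation; Grade=714: rows 2, 5, 6, 10 → StudentID takes values {465, 475, 473, 467} — violation; Grade=710: rows 3, 4, 7 → StudentID takes values {475, 465} — violation — fails.
(ii) {Instructor, Course} -> Grade: (Instructor=78, Course=730): rows 2, 8 → Grade takes values {714, 709} — violation; (Instructor=77, Course=723): rows 6, 9 → Grade takes values {714, 709} — violation — fails.
(iii) Course -> Instructor: Course=723: rows 1, 5, 6, 9 → Instructor takes values {76, 82, 77} — violation; Course=726: rows 3, 4 → Instructor takes values {82, 69} — violation — fails.
None of the 3 dependencies hold.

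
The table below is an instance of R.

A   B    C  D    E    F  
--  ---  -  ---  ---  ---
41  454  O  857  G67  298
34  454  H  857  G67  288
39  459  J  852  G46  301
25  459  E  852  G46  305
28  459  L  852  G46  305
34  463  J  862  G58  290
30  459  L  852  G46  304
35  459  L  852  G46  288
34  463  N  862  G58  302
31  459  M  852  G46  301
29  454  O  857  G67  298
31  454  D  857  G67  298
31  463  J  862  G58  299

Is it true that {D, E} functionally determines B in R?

Yes

(D=857, E=G67): 4 rows → B = 454, 454, 454, 454 ✓
(D=852, E=G46): 6 rows → B = 459, 459, 459, 459, 459, 459 ✓
(D=862, E=G58): 3 rows → B = 463, 463, 463 ✓
Every {D, E} value is associated with a single B value, so {D, E} -> B holds.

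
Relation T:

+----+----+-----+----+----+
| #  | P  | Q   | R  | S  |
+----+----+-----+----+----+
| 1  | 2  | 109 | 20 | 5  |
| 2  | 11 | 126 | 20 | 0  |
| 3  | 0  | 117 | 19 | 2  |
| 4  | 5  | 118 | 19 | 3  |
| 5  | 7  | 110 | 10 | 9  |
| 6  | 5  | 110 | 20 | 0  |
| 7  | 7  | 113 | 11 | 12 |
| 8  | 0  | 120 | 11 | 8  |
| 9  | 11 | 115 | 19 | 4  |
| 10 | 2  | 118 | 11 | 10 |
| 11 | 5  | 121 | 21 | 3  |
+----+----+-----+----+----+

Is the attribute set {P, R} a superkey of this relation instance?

Yes

All 11 rows have distinct {P, R} values, so {P, R} → (all attributes) holds and {P, R} is a superkey.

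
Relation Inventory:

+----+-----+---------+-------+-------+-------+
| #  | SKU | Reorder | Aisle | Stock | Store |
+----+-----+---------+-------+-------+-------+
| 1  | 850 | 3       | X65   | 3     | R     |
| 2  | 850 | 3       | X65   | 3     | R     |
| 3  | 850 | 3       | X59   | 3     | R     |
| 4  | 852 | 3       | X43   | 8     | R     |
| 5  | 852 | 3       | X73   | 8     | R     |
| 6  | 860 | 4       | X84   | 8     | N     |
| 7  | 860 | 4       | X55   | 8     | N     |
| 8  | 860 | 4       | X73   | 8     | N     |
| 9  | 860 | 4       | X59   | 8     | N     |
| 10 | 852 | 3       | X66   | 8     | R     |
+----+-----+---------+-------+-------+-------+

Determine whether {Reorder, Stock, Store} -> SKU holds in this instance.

Yes

(Reorder=3, Stock=3, Store=R): rows 1, 2, 3 → SKU = 850, 850, 850 ✓
(Reorder=3, Stock=8, Store=R): rows 4, 5, 10 → SKU = 852, 852, 852 ✓
(Reorder=4, Stock=8, Store=N): rows 6, 7, 8, 9 → SKU = 860, 860, 860, 860 ✓
Every {Reorder, Stock, Store} value is associated with a single SKU value, so {Reorder, Stock, Store} -> SKU holds.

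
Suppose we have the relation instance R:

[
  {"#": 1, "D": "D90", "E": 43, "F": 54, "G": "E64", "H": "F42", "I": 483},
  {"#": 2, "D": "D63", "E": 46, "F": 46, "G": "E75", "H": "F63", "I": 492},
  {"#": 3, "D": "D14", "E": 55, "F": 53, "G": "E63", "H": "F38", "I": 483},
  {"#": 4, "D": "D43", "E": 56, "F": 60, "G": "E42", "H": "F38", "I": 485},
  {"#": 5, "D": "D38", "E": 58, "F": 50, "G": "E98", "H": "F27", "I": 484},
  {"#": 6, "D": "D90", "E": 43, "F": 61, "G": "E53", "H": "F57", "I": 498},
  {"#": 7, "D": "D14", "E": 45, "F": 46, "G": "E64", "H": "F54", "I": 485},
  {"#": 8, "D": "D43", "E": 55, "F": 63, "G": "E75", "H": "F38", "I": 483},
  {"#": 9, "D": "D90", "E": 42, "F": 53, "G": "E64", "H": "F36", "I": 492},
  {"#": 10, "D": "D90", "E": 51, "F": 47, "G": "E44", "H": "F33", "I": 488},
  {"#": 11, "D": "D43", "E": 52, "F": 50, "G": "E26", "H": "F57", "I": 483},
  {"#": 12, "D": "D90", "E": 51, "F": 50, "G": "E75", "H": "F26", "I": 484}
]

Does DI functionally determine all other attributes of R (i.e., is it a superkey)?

Rows 8 and 11 have the same DI value (D=D43, I=483) but are distinct tuples, so DI does not determine every attribute — not a superkey.

No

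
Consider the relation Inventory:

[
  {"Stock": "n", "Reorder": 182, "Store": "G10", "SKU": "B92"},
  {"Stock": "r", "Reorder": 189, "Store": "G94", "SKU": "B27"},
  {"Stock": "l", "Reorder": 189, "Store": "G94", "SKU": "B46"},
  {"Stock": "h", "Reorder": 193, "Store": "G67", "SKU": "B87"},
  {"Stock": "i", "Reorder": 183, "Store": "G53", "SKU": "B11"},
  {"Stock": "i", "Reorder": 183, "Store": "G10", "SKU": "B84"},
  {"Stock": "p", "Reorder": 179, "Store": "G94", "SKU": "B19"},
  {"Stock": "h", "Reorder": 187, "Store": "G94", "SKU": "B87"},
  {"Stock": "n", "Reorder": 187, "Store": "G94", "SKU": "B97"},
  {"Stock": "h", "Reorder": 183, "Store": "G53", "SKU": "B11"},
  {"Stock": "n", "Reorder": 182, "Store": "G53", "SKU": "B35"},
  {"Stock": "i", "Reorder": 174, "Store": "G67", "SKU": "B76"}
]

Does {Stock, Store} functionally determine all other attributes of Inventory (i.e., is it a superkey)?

All 12 rows have distinct {Stock, Store} values, so {Stock, Store} → (all attributes) holds and {Stock, Store} is a superkey.

Yes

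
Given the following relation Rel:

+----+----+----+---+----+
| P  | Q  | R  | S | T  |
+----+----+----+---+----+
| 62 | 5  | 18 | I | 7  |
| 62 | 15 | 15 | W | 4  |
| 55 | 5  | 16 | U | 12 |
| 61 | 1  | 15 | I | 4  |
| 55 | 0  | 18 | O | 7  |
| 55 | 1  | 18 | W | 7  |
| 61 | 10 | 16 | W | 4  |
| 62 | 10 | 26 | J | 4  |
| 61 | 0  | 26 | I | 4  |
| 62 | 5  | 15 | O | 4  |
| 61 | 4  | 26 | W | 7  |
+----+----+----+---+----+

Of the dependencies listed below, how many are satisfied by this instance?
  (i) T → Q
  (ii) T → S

(i) T → Q: T=7: 4 rows → Q takes values {5, 0, 1, 4} — violation; T=4: 6 rows → Q takes values {15, 1, 10, 0, 5} — violation — fails.
(ii) T → S: T=7: 4 rows → S takes values {I, O, W} — violation; T=4: 6 rows → S takes values {W, I, J, O} — violation — fails.
None of the 2 dependencies hold.

0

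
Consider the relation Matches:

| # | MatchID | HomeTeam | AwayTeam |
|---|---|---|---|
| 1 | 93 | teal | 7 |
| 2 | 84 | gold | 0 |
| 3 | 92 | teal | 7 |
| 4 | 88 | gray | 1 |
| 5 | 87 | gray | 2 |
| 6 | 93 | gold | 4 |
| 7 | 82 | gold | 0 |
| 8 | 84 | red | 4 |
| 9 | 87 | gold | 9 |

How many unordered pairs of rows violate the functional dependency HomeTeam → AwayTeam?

6

HomeTeam=teal: all 2 rows agree on AwayTeam — 0 pairs.
HomeTeam=gold: violating pairs (2,6), (2,9), (6,7), (6,9), (7,9) — 5 pairs.
HomeTeam=gray: violating pairs (4,5) — 1 pair.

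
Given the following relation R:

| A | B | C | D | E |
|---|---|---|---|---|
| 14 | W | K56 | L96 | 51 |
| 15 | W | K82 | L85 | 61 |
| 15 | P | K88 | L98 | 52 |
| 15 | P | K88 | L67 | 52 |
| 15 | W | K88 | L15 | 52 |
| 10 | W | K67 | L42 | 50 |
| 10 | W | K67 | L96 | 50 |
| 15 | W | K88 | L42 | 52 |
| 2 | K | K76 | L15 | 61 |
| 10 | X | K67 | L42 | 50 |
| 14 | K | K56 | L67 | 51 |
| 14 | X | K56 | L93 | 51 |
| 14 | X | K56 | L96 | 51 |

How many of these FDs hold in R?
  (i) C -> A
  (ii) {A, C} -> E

2

(i) C -> A: every LHS value maps to a single RHS value — holds.
(ii) {A, C} -> E: every LHS value maps to a single RHS value — holds.
2 of the 2 dependencies hold.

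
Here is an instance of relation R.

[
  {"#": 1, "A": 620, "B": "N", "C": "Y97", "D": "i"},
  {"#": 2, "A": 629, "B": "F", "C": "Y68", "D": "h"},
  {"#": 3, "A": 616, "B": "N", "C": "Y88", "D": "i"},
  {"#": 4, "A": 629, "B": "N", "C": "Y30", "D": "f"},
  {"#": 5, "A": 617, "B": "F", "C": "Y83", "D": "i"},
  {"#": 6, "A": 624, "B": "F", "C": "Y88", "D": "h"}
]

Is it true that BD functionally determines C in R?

No

(B=N, D=i): rows 1, 3 → C takes values {Y97, Y88} — violation
(B=F, D=h): rows 2, 6 → C takes values {Y68, Y88} — violation
(B=N, D=f): row 4 → C = Y30 ✓
(B=F, D=i): row 5 → C = Y83 ✓
Two rows agree on BD but differ on C, so BD -> C does not hold.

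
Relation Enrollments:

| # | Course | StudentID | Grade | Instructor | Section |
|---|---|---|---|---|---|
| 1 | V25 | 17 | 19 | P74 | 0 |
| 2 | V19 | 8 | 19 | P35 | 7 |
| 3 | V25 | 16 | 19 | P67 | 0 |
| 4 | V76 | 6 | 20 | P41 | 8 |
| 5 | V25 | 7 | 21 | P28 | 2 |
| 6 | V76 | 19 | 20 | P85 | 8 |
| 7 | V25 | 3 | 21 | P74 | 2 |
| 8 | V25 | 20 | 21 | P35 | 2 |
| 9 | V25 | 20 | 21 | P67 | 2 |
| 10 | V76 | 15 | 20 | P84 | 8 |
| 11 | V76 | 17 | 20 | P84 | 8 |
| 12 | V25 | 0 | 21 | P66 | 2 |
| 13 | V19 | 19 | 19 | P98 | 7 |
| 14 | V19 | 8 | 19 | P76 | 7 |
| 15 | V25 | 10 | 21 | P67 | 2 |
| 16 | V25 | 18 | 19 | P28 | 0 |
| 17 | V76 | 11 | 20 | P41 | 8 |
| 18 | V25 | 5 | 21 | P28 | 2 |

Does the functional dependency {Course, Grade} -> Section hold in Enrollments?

(Course=V25, Grade=19): rows 1, 3, 16 → Section = 0, 0, 0 ✓
(Course=V19, Grade=19): rows 2, 13, 14 → Section = 7, 7, 7 ✓
(Course=V76, Grade=20): rows 4, 6, 10, 11, 17 → Section = 8, 8, 8, 8, 8 ✓
(Course=V25, Grade=21): rows 5, 7, 8, 9, 12, 15, 18 → Section = 2, 2, 2, 2, 2, 2, 2 ✓
Every {Course, Grade} value is associated with a single Section value, so {Course, Grade} -> Section holds.

Yes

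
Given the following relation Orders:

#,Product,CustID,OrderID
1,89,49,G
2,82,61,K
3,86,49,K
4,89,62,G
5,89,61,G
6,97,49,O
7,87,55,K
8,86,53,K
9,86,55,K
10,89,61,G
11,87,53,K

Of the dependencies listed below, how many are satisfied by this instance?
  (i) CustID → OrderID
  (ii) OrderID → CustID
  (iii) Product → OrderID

1

(i) CustID → OrderID: CustID=49: rows 1, 3, 6 → OrderID takes values {G, K, O} — violation; CustID=61: rows 2, 5, 10 → OrderID takes values {K, G} — violation — fails.
(ii) OrderID → CustID: OrderID=G: rows 1, 4, 5, 10 → CustID takes values {49, 62, 61} — violation; OrderID=K: rows 2, 3, 7, 8, 9, 11 → CustID takes values {61, 49, 55, 53} — violation — fails.
(iii) Product → OrderID: every LHS value maps to a single RHS value — holds.
1 of the 3 dependencies holds.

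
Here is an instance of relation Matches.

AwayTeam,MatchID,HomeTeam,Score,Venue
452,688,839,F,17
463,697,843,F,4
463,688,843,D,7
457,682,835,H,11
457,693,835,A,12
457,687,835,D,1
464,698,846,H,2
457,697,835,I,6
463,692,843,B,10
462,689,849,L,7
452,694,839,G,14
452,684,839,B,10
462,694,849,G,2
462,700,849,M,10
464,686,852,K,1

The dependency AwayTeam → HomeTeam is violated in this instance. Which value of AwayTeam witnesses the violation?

AwayTeam=452: 3 rows → HomeTeam = 839, 839, 839 ✓
AwayTeam=463: 3 rows → HomeTeam = 843, 843, 843 ✓
AwayTeam=457: 4 rows → HomeTeam = 835, 835, 835, 835 ✓
AwayTeam=464: 2 rows → HomeTeam takes values {846, 852} — violation
AwayTeam=462: 3 rows → HomeTeam = 849, 849, 849 ✓
The only AwayTeam value with inconsistent HomeTeam is AwayTeam=464.

464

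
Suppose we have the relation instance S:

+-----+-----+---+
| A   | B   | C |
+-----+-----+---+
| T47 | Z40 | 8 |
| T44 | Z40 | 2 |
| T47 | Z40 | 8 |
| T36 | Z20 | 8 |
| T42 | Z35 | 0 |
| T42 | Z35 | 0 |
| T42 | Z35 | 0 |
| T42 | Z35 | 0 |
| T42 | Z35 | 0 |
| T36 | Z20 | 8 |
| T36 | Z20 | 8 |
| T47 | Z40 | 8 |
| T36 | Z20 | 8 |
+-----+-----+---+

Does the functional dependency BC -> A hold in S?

Yes

(B=Z40, C=8): 3 rows → A = T47, T47, T47 ✓
(B=Z40, C=2): 1 row → A = T44 ✓
(B=Z20, C=8): 4 rows → A = T36, T36, T36, T36 ✓
(B=Z35, C=0): 5 rows → A = T42, T42, T42, T42, T42 ✓
Every BC value is associated with a single A value, so BC -> A holds.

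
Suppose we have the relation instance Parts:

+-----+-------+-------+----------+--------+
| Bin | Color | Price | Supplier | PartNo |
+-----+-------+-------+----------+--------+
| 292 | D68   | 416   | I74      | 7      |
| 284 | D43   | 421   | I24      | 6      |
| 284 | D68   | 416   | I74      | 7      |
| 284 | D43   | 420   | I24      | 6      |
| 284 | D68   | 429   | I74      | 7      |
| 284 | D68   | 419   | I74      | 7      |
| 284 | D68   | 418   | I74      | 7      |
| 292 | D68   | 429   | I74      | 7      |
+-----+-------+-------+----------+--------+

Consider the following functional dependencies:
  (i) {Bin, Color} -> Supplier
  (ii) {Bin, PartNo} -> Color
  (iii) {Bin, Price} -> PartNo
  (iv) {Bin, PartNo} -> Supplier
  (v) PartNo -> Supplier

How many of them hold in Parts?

5

(i) {Bin, Color} -> Supplier: every LHS value maps to a single RHS value — holds.
(ii) {Bin, PartNo} -> Color: every LHS value maps to a single RHS value — holds.
(iii) {Bin, Price} -> PartNo: every LHS value maps to a single RHS value — holds.
(iv) {Bin, PartNo} -> Supplier: every LHS value maps to a single RHS value — holds.
(v) PartNo -> Supplier: every LHS value maps to a single RHS value — holds.
5 of the 5 dependencies hold.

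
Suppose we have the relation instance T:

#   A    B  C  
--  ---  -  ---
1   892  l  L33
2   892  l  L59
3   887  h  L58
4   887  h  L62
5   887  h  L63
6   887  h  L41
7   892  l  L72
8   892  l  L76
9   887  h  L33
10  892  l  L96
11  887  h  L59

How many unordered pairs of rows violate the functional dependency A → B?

0

A=892: all 5 rows agree on B — 0 pairs.
A=887: all 6 rows agree on B — 0 pairs.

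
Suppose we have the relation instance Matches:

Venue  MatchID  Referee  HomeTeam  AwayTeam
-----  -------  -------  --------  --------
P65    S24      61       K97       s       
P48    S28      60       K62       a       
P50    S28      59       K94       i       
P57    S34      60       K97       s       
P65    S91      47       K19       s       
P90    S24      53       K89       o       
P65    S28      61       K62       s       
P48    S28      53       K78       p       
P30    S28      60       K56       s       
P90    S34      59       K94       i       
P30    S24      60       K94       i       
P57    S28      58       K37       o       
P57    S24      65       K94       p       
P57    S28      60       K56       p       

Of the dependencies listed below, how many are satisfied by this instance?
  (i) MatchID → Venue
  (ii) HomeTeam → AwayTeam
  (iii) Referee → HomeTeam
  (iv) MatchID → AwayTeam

0

(i) MatchID → Venue: MatchID=S24: 4 rows → Venue takes values {P65, P90, P30, P57} — violation; MatchID=S28: 7 rows → Venue takes values {P48, P50, P65, P30, P57} — violation; MatchID=S34: 2 rows → Venue takes values {P57, P90} — violation — fails.
(ii) HomeTeam → AwayTeam: HomeTeam=K62: 2 rows → AwayTeam takes values {a, s} — violation; HomeTeam=K94: 4 rows → AwayTeam takes values {i, p} — violation; HomeTeam=K56: 2 rows → AwayTeam takes values {s, p} — violation — fails.
(iii) Referee → HomeTeam: Referee=61: 2 rows → HomeTeam takes values {K97, K62} — violation; Referee=60: 5 rows → HomeTeam takes values {K62, K97, K56, K94} — violation; Referee=53: 2 rows → HomeTeam takes values {K89, K78} — violation — fails.
(iv) MatchID → AwayTeam: MatchID=S24: 4 rows → AwayTeam takes values {s, o, i, p} — violation; MatchID=S28: 7 rows → AwayTeam takes values {a, i, s, p, o} — violation; MatchID=S34: 2 rows → AwayTeam takes values {s, i} — violation — fails.
None of the 4 dependencies hold.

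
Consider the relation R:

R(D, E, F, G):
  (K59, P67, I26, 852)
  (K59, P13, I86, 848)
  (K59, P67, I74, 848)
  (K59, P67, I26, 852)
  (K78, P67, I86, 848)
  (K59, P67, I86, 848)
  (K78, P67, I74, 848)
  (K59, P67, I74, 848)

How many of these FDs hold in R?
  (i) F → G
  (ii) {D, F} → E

1

(i) F → G: every LHS value maps to a single RHS value — holds.
(ii) {D, F} → E: (D=K59, F=I86): 2 rows → E takes values {P13, P67} — violation — fails.
1 of the 2 dependencies holds.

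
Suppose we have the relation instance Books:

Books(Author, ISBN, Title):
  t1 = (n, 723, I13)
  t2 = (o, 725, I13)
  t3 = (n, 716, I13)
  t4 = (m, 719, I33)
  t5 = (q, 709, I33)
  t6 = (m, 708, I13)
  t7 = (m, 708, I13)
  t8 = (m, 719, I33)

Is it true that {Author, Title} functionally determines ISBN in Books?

No

(Author=n, Title=I13): rows 1, 3 → ISBN takes values {723, 716} — violation
(Author=o, Title=I13): row 2 → ISBN = 725 ✓
(Author=m, Title=I33): rows 4, 8 → ISBN = 719, 719 ✓
(Author=q, Title=I33): row 5 → ISBN = 709 ✓
(Author=m, Title=I13): rows 6, 7 → ISBN = 708, 708 ✓
Two rows agree on {Author, Title} but differ on ISBN, so {Author, Title} -> ISBN does not hold.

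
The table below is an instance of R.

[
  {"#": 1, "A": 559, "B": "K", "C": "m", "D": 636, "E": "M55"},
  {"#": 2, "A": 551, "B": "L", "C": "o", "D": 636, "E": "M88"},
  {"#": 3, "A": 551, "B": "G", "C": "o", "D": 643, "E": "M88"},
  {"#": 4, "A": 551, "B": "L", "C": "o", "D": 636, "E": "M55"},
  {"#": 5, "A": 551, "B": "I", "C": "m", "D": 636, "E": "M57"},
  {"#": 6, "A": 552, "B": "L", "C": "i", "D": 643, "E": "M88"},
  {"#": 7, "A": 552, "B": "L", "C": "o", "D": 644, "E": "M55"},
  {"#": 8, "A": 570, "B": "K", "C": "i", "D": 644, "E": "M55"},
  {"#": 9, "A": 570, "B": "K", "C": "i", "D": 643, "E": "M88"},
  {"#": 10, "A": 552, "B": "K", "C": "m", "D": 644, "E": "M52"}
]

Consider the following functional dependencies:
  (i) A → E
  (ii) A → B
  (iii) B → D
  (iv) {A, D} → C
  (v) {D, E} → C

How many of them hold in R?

(i) A → E: A=551: rows 2, 3, 4, 5 → E takes values {M88, M55, M57} — violation; A=552: rows 6, 7, 10 → E takes values {M88, M55, M52} — violation; A=570: rows 8, 9 → E takes values {M55, M88} — violation — fails.
(ii) A → B: A=551: rows 2, 3, 4, 5 → B takes values {L, G, I} — violation; A=552: rows 6, 7, 10 → B takes values {L, K} — violation — fails.
(iii) B → D: B=K: rows 1, 8, 9, 10 → D takes values {636, 644, 643} — violation; B=L: rows 2, 4, 6, 7 → D takes values {636, 643, 644} — violation — fails.
(iv) {A, D} → C: (A=551, D=636): rows 2, 4, 5 → C takes values {o, m} — violation; (A=552, D=644): rows 7, 10 → C takes values {o, m} — violation — fails.
(v) {D, E} → C: (D=636, E=M55): rows 1, 4 → C takes values {m, o} — violation; (D=643, E=M88): rows 3, 6, 9 → C takes values {o, i} — violation; (D=644, E=M55): rows 7, 8 → C takes values {o, i} — violation — fails.
None of the 5 dependencies hold.

0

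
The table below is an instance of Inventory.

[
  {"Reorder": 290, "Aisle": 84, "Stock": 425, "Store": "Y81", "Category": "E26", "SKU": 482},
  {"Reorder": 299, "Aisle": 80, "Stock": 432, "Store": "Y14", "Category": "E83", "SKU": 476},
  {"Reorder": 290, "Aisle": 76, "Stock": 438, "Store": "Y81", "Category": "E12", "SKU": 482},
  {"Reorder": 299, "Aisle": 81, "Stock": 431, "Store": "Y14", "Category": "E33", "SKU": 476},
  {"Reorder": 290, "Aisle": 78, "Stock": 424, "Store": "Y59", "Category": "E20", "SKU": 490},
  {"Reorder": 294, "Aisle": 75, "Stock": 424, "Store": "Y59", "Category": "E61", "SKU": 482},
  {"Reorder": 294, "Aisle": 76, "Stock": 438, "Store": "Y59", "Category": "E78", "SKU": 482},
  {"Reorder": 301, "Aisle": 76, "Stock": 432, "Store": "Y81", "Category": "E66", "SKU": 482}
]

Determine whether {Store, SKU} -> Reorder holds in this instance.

(Store=Y81, SKU=482): 3 rows → Reorder takes values {290, 301} — violation
(Store=Y14, SKU=476): 2 rows → Reorder = 299, 299 ✓
(Store=Y59, SKU=490): 1 row → Reorder = 290 ✓
(Store=Y59, SKU=482): 2 rows → Reorder = 294, 294 ✓
Two rows agree on {Store, SKU} but differ on Reorder, so {Store, SKU} -> Reorder does not hold.

No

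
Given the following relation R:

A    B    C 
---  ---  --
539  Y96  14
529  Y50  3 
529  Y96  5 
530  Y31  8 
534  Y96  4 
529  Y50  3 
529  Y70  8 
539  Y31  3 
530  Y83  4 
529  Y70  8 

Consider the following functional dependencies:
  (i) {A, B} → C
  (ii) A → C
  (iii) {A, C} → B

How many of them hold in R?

2

(i) {A, B} → C: every LHS value maps to a single RHS value — holds.
(ii) A → C: A=539: 2 rows → C takes values {14, 3} — violation; A=529: 5 rows → C takes values {3, 5, 8} — violation; A=530: 2 rows → C takes values {8, 4} — violation — fails.
(iii) {A, C} → B: every LHS value maps to a single RHS value — holds.
2 of the 3 dependencies hold.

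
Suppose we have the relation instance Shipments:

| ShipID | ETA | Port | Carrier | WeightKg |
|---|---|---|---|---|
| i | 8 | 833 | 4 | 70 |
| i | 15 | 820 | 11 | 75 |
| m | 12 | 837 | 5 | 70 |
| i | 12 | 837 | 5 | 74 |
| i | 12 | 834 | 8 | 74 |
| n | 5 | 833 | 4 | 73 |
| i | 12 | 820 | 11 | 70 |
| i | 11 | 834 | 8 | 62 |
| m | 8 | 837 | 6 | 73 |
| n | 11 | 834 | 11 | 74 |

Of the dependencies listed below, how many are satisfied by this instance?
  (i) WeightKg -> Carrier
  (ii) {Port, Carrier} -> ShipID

(i) WeightKg -> Carrier: WeightKg=70: 3 rows → Carrier takes values {4, 5, 11} — violation; WeightKg=74: 3 rows → Carrier takes values {5, 8, 11} — violation; WeightKg=73: 2 rows → Carrier takes values {4, 6} — violation — fails.
(ii) {Port, Carrier} -> ShipID: (Port=833, Carrier=4): 2 rows → ShipID takes values {i, n} — violation; (Port=837, Carrier=5): 2 rows → ShipID takes values {m, i} — violation — fails.
None of the 2 dependencies hold.

0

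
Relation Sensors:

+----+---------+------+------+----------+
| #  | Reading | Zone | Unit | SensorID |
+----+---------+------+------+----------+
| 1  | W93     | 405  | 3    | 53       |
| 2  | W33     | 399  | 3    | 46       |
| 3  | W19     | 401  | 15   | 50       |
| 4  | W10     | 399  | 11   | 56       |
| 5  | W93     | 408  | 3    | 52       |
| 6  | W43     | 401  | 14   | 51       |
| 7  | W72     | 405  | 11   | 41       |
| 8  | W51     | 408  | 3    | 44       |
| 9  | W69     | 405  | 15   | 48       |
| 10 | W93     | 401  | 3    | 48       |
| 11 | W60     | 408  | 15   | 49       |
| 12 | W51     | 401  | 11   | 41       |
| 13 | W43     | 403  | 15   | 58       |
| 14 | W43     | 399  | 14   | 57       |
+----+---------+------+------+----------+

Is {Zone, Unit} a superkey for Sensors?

Rows 5 and 8 have the same {Zone, Unit} value (Zone=408, Unit=3) but are distinct tuples, so {Zone, Unit} does not determine every attribute — not a superkey.

No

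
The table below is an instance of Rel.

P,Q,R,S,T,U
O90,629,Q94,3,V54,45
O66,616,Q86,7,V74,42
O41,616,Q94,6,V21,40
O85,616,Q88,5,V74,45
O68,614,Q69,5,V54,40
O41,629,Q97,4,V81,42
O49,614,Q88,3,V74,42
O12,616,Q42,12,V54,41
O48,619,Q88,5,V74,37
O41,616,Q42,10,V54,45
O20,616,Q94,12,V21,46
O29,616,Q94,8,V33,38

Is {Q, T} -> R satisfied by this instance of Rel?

No

(Q=629, T=V54): 1 row → R = Q94 ✓
(Q=616, T=V74): 2 rows → R takes values {Q86, Q88} — violation
(Q=616, T=V21): 2 rows → R = Q94, Q94 ✓
(Q=614, T=V54): 1 row → R = Q69 ✓
(Q=629, T=V81): 1 row → R = Q97 ✓
(Q=614, T=V74): 1 row → R = Q88 ✓
(Q=616, T=V54): 2 rows → R = Q42, Q42 ✓
(Q=619, T=V74): 1 row → R = Q88 ✓
(Q=616, T=V33): 1 row → R = Q94 ✓
Two rows agree on {Q, T} but differ on R, so {Q, T} -> R does not hold.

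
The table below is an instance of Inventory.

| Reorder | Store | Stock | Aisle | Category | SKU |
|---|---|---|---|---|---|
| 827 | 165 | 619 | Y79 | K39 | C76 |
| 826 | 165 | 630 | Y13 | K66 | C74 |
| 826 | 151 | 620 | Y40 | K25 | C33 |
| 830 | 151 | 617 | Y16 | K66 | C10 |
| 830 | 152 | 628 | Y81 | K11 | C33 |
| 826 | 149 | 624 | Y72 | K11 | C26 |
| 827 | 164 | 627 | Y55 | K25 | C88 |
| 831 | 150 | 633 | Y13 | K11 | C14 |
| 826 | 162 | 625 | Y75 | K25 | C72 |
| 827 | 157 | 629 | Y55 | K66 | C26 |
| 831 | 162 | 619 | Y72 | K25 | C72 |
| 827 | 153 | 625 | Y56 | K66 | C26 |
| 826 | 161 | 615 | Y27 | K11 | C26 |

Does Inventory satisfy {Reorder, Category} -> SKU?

No

(Reorder=827, Category=K39): 1 row → SKU = C76 ✓
(Reorder=826, Category=K66): 1 row → SKU = C74 ✓
(Reorder=826, Category=K25): 2 rows → SKU takes values {C33, C72} — violation
(Reorder=830, Category=K66): 1 row → SKU = C10 ✓
(Reorder=830, Category=K11): 1 row → SKU = C33 ✓
(Reorder=826, Category=K11): 2 rows → SKU = C26, C26 ✓
(Reorder=827, Category=K25): 1 row → SKU = C88 ✓
(Reorder=831, Category=K11): 1 row → SKU = C14 ✓
(Reorder=827, Category=K66): 2 rows → SKU = C26, C26 ✓
(Reorder=831, Category=K25): 1 row → SKU = C72 ✓
Two rows agree on {Reorder, Category} but differ on SKU, so {Reorder, Category} -> SKU does not hold.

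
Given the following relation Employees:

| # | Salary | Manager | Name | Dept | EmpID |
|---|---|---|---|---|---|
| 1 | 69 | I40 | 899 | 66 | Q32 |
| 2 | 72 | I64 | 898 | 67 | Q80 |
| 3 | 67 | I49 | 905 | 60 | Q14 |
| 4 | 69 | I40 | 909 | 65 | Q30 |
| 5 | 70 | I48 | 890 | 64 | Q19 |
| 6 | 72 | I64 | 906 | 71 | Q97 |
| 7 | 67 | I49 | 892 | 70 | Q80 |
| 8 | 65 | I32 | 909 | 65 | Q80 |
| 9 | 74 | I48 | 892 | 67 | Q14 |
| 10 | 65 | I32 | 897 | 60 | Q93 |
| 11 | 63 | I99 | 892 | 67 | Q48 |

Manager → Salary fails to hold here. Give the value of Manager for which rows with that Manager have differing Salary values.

Manager=I40: rows 1, 4 → Salary = 69, 69 ✓
Manager=I64: rows 2, 6 → Salary = 72, 72 ✓
Manager=I49: rows 3, 7 → Salary = 67, 67 ✓
Manager=I48: rows 5, 9 → Salary takes values {70, 74} — violation
Manager=I32: rows 8, 10 → Salary = 65, 65 ✓
Manager=I99: row 11 → Salary = 63 ✓
The only Manager value with inconsistent Salary is Manager=I48.

I48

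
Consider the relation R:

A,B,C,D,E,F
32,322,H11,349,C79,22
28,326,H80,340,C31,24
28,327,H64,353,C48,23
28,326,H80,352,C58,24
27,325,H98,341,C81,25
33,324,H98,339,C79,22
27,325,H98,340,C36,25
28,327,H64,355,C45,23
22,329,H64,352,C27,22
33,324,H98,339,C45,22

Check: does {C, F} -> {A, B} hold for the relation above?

Yes

(C=H11, F=22): 1 row → {A,B} = (32, 322) ✓
(C=H80, F=24): 2 rows → {A,B} = (28, 326), (28, 326) ✓
(C=H64, F=23): 2 rows → {A,B} = (28, 327), (28, 327) ✓
(C=H98, F=25): 2 rows → {A,B} = (27, 325), (27, 325) ✓
(C=H98, F=22): 2 rows → {A,B} = (33, 324), (33, 324) ✓
(C=H64, F=22): 1 row → {A,B} = (22, 329) ✓
Every {C, F} value is associated with a single {A, B} value, so {C, F} -> {A, B} holds.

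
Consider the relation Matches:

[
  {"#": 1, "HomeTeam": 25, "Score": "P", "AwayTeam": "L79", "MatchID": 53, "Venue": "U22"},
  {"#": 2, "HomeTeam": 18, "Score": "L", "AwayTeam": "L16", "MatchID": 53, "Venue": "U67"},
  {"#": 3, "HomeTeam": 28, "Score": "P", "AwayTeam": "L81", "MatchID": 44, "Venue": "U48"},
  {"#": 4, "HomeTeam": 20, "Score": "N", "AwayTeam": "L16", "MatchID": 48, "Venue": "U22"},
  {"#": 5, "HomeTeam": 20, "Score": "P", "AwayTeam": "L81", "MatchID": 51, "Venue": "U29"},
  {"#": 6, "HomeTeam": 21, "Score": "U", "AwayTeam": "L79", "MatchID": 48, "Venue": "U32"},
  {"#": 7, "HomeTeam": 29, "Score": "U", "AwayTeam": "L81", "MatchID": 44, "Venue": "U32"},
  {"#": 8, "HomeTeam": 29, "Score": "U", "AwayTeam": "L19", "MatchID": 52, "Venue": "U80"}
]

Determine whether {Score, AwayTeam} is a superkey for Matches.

No

Rows 3 and 5 have the same {Score, AwayTeam} value (Score=P, AwayTeam=L81) but are distinct tuples, so {Score, AwayTeam} does not determine every attribute — not a superkey.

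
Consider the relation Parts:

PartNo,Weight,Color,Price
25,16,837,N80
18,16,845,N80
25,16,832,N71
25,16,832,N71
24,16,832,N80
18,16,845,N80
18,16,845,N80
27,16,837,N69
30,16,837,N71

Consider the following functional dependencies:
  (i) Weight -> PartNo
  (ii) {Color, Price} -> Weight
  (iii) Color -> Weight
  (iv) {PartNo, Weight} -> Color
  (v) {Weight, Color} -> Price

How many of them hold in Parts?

2

(i) Weight -> PartNo: Weight=16: 9 rows → PartNo takes values {25, 18, 24, 27, 30} — violation — fails.
(ii) {Color, Price} -> Weight: every LHS value maps to a single RHS value — holds.
(iii) Color -> Weight: every LHS value maps to a single RHS value — holds.
(iv) {PartNo, Weight} -> Color: (PartNo=25, Weight=16): 3 rows → Color takes values {837, 832} — violation — fails.
(v) {Weight, Color} -> Price: (Weight=16, Color=837): 3 rows → Price takes values {N80, N69, N71} — violation; (Weight=16, Color=832): 3 rows → Price takes values {N71, N80} — violation — fails.
2 of the 5 dependencies hold.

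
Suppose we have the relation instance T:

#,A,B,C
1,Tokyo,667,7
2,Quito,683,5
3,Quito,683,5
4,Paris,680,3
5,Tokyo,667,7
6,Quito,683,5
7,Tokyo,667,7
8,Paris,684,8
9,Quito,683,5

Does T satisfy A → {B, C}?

A=Tokyo: rows 1, 5, 7 → {B,C} = (667, 7), (667, 7), (667, 7) ✓
A=Quito: rows 2, 3, 6, 9 → {B,C} = (683, 5), (683, 5), (683, 5), (683, 5) ✓
A=Paris: rows 4, 8 → {B,C} takes values {(680, 3), (684, 8)} — violation
Two rows agree on A but differ on {B, C}, so A → {B, C} does not hold.

No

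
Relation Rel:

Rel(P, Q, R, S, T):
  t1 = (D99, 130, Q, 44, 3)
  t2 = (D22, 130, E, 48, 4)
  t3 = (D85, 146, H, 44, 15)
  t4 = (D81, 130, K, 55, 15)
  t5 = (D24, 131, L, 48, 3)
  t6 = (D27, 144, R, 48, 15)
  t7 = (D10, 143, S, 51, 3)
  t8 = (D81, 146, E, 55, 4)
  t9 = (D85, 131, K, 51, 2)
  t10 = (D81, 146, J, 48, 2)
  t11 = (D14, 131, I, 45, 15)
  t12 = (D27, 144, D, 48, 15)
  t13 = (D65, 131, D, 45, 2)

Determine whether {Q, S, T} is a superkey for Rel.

Rows 6 and 12 have the same {Q, S, T} value (Q=144, S=48, T=15) but are distinct tuples, so {Q, S, T} does not determine every attribute — not a superkey.

No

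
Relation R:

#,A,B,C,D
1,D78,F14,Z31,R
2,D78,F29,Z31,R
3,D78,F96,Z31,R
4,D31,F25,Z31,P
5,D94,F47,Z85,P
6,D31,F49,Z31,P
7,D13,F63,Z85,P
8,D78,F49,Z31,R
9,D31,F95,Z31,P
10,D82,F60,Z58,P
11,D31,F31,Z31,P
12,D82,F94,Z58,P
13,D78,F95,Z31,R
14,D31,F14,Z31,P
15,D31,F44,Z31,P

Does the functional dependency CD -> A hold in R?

No

(C=Z31, D=R): rows 1, 2, 3, 8, 13 → A = D78, D78, D78, D78, D78 ✓
(C=Z31, D=P): rows 4, 6, 9, 11, 14, 15 → A = D31, D31, D31, D31, D31, D31 ✓
(C=Z85, D=P): rows 5, 7 → A takes values {D94, D13} — violation
(C=Z58, D=P): rows 10, 12 → A = D82, D82 ✓
Two rows agree on CD but differ on A, so CD -> A does not hold.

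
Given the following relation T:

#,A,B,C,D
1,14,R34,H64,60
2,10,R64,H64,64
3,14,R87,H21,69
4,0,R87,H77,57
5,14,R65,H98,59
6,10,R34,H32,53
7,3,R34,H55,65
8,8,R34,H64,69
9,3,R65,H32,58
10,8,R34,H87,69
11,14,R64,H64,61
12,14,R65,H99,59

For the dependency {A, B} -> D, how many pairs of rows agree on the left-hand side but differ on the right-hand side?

0

(A=14, B=R65): all 2 rows agree on D — 0 pairs.
(A=8, B=R34): all 2 rows agree on D — 0 pairs.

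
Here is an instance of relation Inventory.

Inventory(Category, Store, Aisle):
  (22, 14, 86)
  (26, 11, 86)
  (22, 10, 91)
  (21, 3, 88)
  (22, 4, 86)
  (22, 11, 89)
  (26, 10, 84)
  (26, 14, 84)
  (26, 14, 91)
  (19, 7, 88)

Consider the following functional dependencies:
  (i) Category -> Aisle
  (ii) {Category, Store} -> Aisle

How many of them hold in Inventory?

(i) Category -> Aisle: Category=22: 4 rows → Aisle takes values {86, 91, 89} — violation; Category=26: 4 rows → Aisle takes values {86, 84, 91} — violation — fails.
(ii) {Category, Store} -> Aisle: (Category=26, Store=14): 2 rows → Aisle takes values {84, 91} — violation — fails.
None of the 2 dependencies hold.

0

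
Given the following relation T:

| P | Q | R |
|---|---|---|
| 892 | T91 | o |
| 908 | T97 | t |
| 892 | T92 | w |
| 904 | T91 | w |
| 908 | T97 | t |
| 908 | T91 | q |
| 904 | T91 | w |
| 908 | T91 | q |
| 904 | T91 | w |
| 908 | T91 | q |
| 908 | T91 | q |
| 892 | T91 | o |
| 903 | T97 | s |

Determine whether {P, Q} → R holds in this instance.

(P=892, Q=T91): 2 rows → R = o, o ✓
(P=908, Q=T97): 2 rows → R = t, t ✓
(P=892, Q=T92): 1 row → R = w ✓
(P=904, Q=T91): 3 rows → R = w, w, w ✓
(P=908, Q=T91): 4 rows → R = q, q, q, q ✓
(P=903, Q=T97): 1 row → R = s ✓
Every {P, Q} value is associated with a single R value, so {P, Q} → R holds.

Yes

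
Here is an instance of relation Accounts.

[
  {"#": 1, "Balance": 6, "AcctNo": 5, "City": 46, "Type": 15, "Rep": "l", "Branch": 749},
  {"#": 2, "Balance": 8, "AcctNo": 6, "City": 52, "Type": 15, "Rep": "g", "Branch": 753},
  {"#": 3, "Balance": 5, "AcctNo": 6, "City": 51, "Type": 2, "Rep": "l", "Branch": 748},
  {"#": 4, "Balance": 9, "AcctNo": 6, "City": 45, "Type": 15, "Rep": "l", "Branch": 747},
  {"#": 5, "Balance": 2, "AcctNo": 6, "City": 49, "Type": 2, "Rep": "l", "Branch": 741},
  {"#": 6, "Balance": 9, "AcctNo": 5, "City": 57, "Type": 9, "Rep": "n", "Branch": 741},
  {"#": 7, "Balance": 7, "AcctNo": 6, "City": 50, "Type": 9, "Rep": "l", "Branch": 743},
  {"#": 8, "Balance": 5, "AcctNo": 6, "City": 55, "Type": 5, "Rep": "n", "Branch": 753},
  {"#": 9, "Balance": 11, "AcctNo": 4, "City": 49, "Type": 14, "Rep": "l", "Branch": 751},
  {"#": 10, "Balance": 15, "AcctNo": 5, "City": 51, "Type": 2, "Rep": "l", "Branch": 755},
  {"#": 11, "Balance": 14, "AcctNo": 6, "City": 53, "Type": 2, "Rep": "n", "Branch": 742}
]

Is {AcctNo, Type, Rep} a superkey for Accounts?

No

Rows 3 and 5 have the same {AcctNo, Type, Rep} value (AcctNo=6, Type=2, Rep=l) but are distinct tuples, so {AcctNo, Type, Rep} does not determine every attribute — not a superkey.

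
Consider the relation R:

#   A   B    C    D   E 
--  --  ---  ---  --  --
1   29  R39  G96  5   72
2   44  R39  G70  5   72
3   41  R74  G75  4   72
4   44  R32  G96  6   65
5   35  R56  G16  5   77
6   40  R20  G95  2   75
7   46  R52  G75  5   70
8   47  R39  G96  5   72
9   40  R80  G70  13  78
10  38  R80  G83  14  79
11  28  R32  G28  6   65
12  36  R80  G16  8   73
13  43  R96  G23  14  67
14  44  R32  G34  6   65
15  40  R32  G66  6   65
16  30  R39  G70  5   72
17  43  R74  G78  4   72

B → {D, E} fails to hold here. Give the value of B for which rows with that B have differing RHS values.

B=R39: rows 1, 2, 8, 16 → {D,E} = (5, 72), (5, 72), (5, 72), (5, 72) ✓
B=R74: rows 3, 17 → {D,E} = (4, 72), (4, 72) ✓
B=R32: rows 4, 11, 14, 15 → {D,E} = (6, 65), (6, 65), (6, 65), (6, 65) ✓
B=R56: row 5 → {D,E} = (5, 77) ✓
B=R20: row 6 → {D,E} = (2, 75) ✓
B=R52: row 7 → {D,E} = (5, 70) ✓
B=R80: rows 9, 10, 12 → {D,E} takes values {(13, 78), (14, 79), (8, 73)} — violation
B=R96: row 13 → {D,E} = (14, 67) ✓
The only B value with inconsistent RHS is B=R80.

R80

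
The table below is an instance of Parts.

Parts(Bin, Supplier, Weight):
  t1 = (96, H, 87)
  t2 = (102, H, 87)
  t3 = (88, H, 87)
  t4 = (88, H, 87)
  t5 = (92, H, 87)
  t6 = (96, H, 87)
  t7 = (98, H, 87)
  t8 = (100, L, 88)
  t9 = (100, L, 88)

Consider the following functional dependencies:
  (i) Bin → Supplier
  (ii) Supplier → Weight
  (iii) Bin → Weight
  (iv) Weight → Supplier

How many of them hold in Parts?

4

(i) Bin → Supplier: every LHS value maps to a single RHS value — holds.
(ii) Supplier → Weight: every LHS value maps to a single RHS value — holds.
(iii) Bin → Weight: every LHS value maps to a single RHS value — holds.
(iv) Weight → Supplier: every LHS value maps to a single RHS value — holds.
4 of the 4 dependencies hold.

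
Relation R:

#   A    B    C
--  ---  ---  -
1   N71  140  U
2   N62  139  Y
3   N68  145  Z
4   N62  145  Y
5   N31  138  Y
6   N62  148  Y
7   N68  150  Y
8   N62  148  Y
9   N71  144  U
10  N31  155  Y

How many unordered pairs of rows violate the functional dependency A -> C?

1

A=N71: all 2 rows agree on C — 0 pairs.
A=N62: all 4 rows agree on C — 0 pairs.
A=N68: violating pairs (3,7) — 1 pair.
A=N31: all 2 rows agree on C — 0 pairs.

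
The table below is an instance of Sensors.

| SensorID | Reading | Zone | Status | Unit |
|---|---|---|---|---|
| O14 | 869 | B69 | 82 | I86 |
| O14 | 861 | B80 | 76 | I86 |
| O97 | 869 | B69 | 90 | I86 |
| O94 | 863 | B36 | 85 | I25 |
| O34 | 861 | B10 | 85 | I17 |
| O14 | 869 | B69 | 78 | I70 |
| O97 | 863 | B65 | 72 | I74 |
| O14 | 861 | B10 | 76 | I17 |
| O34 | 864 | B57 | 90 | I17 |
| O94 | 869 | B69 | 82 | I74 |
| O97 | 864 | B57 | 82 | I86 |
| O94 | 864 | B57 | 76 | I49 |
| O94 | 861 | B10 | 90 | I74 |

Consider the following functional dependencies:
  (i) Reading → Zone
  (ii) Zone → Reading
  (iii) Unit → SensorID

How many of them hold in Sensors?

(i) Reading → Zone: Reading=861: 4 rows → Zone takes values {B80, B10} — violation; Reading=863: 2 rows → Zone takes values {B36, B65} — violation — fails.
(ii) Zone → Reading: every LHS value maps to a single RHS value — holds.
(iii) Unit → SensorID: Unit=I86: 4 rows → SensorID takes values {O14, O97} — violation; Unit=I17: 3 rows → SensorID takes values {O34, O14} — violation; Unit=I74: 3 rows → SensorID takes values {O97, O94} — violation — fails.
1 of the 3 dependencies holds.

1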